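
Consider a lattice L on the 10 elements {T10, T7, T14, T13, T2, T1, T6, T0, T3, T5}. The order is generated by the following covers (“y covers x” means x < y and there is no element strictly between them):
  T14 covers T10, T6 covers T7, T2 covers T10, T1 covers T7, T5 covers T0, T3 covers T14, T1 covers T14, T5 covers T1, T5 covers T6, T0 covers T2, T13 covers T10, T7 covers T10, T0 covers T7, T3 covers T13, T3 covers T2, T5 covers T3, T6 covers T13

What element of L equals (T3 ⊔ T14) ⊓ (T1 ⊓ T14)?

T14

T3 ∨ T14 = T3
T1 ∧ T14 = T14
T3 ∧ T14 = T14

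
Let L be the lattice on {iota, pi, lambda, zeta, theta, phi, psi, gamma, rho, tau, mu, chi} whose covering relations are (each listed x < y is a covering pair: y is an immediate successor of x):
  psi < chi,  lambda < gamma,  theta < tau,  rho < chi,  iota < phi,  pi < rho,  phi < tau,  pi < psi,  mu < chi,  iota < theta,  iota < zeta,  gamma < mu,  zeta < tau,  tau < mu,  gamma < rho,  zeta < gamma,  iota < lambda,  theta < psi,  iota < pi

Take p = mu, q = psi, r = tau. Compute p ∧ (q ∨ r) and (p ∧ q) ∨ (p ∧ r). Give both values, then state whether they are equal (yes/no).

q ∨ r = chi, so p ∧ (q ∨ r) = mu ∧ chi = mu.
p ∧ q = theta and p ∧ r = tau, so (p ∧ q) ∨ (p ∧ r) = theta ∨ tau = tau.
Equal: no.

mu; tau; no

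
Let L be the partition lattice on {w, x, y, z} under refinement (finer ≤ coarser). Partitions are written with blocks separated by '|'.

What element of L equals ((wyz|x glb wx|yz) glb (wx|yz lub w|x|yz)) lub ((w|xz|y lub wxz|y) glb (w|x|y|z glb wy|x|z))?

wyz|x ∧ wx|yz = w|x|yz
wx|yz ∨ w|x|yz = wx|yz
w|x|yz ∧ wx|yz = w|x|yz
w|xz|y ∨ wxz|y = wxz|y
w|x|y|z ∧ wy|x|z = w|x|y|z
wxz|y ∧ w|x|y|z = w|x|y|z
w|x|yz ∨ w|x|y|z = w|x|yz

w|x|yz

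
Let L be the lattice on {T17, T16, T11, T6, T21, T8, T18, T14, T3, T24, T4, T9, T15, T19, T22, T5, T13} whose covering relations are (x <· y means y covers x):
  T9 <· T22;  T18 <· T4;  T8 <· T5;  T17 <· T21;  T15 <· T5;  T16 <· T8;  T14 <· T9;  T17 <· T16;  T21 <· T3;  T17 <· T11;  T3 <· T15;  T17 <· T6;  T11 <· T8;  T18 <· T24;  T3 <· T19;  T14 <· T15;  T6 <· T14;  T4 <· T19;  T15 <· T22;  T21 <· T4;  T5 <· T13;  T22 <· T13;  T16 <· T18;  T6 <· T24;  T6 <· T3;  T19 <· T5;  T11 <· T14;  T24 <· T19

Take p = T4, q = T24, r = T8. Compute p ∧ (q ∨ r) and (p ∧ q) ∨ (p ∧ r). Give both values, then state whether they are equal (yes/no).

T4; T18; no

q ∨ r = T5, so p ∧ (q ∨ r) = T4 ∧ T5 = T4.
p ∧ q = T18 and p ∧ r = T16, so (p ∧ q) ∨ (p ∧ r) = T18 ∨ T16 = T18.
Equal: no.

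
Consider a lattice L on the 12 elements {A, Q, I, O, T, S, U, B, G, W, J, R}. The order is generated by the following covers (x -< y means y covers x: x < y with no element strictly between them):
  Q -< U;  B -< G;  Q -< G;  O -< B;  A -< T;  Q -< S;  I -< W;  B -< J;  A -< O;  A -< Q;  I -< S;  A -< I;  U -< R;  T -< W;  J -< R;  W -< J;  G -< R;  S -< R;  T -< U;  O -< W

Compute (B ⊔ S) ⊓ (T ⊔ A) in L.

B ∨ S = R
T ∨ A = T
R ∧ T = T

T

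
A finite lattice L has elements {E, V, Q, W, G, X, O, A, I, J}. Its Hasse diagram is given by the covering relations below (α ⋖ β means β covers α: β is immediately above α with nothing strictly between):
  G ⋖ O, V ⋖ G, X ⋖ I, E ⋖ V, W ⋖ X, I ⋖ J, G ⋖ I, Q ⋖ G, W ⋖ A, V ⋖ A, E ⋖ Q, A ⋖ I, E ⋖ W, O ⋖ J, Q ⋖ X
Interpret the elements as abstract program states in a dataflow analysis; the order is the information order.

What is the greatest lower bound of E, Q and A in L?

E

Common lower bounds of {E, Q, A}: E.
The greatest among these is E.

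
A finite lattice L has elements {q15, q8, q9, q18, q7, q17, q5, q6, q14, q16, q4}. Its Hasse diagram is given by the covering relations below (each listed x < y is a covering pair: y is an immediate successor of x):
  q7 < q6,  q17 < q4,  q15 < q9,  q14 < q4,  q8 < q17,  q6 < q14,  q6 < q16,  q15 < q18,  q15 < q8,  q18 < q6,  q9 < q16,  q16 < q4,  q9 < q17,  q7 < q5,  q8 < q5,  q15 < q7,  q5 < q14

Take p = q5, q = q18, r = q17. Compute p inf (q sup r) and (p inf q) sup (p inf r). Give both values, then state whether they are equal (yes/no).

q5; q8; no

q sup r = q4, so p inf (q sup r) = q5 inf q4 = q5.
p inf q = q15 and p inf r = q8, so (p inf q) sup (p inf r) = q15 sup q8 = q8.
Equal: no.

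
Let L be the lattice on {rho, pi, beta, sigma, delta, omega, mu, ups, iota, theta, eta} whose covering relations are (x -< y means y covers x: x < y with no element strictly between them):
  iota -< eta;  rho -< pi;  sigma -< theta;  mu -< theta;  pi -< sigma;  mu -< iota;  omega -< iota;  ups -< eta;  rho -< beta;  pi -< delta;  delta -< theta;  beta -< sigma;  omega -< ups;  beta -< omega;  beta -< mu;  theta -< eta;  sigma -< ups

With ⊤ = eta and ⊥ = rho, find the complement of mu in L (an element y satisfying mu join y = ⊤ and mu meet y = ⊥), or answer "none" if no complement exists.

none

For every candidate y, either mu ∨ y ≠ eta or mu ∧ y ≠ rho; no complement exists.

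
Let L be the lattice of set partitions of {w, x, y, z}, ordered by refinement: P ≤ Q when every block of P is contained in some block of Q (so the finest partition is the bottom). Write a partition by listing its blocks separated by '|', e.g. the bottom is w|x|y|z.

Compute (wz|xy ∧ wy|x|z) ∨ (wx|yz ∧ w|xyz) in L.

w|x|yz

wz|xy ∧ wy|x|z = w|x|y|z
wx|yz ∧ w|xyz = w|x|yz
w|x|y|z ∨ w|x|yz = w|x|yz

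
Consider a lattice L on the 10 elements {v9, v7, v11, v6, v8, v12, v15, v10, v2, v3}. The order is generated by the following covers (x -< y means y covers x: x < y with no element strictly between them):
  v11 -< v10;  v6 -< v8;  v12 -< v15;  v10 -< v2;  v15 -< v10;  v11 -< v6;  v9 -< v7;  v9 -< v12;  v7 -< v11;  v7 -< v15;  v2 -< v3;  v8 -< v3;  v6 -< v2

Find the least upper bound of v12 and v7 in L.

v15

Common upper bounds of {v12, v7}: v10, v15, v2, v3.
The least among these is v15.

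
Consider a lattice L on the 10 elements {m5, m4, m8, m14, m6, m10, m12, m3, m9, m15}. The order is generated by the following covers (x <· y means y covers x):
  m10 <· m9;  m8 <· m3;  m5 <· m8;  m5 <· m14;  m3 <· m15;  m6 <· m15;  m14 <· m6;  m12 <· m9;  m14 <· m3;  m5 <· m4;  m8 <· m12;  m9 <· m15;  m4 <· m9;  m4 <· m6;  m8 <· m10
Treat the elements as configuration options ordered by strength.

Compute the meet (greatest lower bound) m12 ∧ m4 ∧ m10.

m5

Common lower bounds of {m12, m4, m10}: m5.
The greatest among these is m5.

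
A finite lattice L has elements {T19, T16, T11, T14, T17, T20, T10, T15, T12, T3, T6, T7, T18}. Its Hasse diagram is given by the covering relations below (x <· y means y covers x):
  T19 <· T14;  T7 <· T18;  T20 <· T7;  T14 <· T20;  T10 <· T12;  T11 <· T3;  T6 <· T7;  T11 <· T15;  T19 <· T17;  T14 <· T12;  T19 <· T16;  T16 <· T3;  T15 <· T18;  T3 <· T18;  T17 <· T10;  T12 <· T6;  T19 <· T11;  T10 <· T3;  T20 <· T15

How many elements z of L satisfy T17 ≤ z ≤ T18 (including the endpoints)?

7

The interval [T17, T18] = {T10, T12, T17, T18, T3, T6, T7}, which has 7 elements.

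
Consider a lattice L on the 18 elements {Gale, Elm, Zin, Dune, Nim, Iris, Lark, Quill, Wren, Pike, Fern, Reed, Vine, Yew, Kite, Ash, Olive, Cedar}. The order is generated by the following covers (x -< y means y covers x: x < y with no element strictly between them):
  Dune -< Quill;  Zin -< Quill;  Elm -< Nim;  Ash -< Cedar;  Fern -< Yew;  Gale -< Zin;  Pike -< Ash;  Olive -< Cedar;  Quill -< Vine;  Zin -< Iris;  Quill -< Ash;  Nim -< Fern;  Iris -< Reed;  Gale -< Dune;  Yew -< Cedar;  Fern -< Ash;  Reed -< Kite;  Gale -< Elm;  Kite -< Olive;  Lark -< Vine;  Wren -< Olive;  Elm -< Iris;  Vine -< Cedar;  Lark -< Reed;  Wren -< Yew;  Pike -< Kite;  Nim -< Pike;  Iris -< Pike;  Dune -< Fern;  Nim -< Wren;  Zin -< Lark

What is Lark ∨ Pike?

Kite

Common upper bounds of {Lark, Pike}: Cedar, Kite, Olive.
The least among these is Kite.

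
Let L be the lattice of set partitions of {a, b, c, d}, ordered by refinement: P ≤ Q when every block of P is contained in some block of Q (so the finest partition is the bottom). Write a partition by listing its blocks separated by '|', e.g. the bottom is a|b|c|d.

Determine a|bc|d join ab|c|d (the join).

The join of a|bc|d and ab|c|d merges any blocks that overlap across the partitions, giving abc|d.

abc|d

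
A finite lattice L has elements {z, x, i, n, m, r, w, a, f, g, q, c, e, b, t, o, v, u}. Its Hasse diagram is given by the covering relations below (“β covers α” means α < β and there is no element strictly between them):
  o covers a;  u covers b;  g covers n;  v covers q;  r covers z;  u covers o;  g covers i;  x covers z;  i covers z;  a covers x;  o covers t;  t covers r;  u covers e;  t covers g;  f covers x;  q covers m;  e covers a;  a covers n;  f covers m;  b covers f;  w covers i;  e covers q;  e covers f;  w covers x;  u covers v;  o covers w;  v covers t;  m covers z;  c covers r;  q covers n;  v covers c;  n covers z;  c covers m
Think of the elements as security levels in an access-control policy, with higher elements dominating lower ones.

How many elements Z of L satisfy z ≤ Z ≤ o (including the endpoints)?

The interval [z, o] = {a, g, i, n, o, r, t, w, x, z}, which has 10 elements.

10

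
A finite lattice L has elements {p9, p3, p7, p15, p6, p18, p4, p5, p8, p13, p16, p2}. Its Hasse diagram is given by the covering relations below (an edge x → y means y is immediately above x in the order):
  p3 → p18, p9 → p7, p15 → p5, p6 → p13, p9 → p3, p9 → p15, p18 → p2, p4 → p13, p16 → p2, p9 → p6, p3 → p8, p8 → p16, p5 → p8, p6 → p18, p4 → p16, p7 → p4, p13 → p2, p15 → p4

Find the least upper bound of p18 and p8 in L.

Common upper bounds of {p18, p8}: p2.
The least among these is p2.

p2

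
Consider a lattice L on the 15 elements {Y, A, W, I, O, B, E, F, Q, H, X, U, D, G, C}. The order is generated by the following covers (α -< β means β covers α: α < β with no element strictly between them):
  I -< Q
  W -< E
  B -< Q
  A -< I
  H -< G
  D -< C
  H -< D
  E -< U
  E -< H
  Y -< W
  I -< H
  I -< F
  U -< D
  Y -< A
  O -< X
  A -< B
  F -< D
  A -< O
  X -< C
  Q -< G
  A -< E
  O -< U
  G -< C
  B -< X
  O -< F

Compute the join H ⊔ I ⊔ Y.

H

Common upper bounds of {H, I, Y}: C, D, G, H.
The least among these is H.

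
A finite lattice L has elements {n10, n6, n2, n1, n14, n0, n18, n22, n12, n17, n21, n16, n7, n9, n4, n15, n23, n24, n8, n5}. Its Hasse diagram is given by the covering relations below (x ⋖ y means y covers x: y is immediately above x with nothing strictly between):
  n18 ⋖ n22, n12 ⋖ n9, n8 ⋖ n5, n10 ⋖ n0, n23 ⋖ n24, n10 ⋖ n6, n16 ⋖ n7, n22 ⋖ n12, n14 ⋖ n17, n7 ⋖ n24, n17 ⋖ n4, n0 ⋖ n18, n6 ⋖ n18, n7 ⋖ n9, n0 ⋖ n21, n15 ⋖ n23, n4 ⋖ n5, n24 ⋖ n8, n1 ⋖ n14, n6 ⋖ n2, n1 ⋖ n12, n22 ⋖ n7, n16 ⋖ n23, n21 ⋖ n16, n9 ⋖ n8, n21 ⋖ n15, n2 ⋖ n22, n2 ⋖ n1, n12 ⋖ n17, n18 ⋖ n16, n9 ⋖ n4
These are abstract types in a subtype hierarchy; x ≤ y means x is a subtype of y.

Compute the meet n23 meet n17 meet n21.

Common lower bounds of {n23, n17, n21}: n0, n10.
The greatest among these is n0.

n0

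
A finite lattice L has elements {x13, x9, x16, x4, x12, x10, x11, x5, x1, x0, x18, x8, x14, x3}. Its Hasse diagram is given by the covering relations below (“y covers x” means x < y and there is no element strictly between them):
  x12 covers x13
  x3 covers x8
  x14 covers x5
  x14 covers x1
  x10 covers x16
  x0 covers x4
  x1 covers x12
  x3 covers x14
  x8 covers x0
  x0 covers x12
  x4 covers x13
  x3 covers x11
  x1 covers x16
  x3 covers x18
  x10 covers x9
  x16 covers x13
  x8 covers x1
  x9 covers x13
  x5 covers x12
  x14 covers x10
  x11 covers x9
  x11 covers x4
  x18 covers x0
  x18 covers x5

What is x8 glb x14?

Common lower bounds of {x8, x14}: x1, x12, x13, x16.
The greatest among these is x1.

x1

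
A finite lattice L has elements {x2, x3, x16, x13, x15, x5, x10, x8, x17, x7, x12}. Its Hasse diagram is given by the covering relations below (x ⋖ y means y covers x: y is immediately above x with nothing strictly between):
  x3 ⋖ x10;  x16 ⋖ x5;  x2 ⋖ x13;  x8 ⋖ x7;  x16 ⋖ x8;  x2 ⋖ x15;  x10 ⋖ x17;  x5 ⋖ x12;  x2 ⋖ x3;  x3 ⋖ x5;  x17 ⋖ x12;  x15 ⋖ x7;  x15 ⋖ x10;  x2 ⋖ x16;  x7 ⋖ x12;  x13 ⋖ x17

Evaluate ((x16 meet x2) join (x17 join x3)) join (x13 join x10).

x17

x16 ∧ x2 = x2
x17 ∨ x3 = x17
x2 ∨ x17 = x17
x13 ∨ x10 = x17
x17 ∨ x17 = x17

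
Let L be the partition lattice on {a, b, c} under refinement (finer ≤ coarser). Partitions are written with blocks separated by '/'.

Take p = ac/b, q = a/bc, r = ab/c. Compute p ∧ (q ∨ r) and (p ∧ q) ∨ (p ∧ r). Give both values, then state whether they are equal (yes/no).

ac/b; a/b/c; no

q ∨ r = abc, so p ∧ (q ∨ r) = ac/b ∧ abc = ac/b.
p ∧ q = a/b/c and p ∧ r = a/b/c, so (p ∧ q) ∨ (p ∧ r) = a/b/c ∨ a/b/c = a/b/c.
Equal: no.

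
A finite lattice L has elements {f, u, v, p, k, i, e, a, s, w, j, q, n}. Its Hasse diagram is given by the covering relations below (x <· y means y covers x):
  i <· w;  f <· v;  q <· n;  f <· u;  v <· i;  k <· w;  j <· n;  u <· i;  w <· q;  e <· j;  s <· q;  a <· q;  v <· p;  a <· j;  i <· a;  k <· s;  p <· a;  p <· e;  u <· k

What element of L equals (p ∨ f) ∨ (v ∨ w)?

q

p ∨ f = p
v ∨ w = w
p ∨ w = q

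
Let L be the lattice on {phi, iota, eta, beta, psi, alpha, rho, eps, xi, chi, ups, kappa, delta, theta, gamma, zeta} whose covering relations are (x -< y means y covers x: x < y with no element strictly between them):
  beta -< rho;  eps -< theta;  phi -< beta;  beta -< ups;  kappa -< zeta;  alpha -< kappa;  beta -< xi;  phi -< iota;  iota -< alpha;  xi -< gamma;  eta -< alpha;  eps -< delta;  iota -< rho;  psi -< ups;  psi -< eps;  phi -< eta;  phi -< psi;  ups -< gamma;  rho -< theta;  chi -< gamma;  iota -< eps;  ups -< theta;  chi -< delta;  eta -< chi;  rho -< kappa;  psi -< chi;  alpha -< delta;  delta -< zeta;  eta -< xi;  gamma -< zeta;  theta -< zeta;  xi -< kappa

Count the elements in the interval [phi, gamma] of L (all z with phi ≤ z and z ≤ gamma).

8

The interval [phi, gamma] = {beta, chi, eta, gamma, phi, psi, ups, xi}, which has 8 elements.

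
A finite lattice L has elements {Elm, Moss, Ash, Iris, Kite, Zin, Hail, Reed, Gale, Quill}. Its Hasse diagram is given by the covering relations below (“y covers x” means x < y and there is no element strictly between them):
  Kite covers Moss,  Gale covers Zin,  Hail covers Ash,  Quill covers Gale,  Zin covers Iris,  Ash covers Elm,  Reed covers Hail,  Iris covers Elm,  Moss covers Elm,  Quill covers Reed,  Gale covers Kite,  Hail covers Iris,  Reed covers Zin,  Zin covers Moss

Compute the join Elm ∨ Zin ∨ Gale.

Gale

Common upper bounds of {Elm, Zin, Gale}: Gale, Quill.
The least among these is Gale.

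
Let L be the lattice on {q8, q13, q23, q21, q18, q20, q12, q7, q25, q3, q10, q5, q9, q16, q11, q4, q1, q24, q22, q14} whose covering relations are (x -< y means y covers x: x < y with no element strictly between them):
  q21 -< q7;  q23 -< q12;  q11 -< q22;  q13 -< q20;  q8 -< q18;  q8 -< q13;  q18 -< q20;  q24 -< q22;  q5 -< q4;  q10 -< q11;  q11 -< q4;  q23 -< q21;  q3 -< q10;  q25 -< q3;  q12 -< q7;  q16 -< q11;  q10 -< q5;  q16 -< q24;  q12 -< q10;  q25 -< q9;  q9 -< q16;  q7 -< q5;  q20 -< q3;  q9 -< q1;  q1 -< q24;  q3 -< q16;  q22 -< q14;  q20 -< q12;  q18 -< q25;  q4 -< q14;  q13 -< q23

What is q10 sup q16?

Common upper bounds of {q10, q16}: q11, q14, q22, q4.
The least among these is q11.

q11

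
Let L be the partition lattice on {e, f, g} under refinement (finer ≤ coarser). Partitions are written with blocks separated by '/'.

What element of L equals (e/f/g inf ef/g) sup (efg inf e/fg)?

e/f/g ∧ ef/g = e/f/g
efg ∧ e/fg = e/fg
e/f/g ∨ e/fg = e/fg

e/fg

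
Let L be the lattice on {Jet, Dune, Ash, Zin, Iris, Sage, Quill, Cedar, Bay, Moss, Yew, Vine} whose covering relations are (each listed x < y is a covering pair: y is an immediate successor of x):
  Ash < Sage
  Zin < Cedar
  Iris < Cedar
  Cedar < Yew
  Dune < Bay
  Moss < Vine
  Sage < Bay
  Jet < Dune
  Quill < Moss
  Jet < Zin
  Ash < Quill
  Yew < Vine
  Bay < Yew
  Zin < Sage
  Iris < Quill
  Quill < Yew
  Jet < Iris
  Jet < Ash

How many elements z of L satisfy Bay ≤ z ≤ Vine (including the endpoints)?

The interval [Bay, Vine] = {Bay, Vine, Yew}, which has 3 elements.

3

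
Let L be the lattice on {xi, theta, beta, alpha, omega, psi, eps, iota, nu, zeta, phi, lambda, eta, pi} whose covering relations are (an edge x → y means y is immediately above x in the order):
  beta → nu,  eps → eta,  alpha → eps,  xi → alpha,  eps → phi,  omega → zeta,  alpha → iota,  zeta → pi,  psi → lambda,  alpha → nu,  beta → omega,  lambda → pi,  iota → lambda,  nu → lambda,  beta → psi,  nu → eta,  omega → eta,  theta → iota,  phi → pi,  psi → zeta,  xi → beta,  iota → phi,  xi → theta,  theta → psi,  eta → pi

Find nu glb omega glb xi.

xi

Common lower bounds of {nu, omega, xi}: xi.
The greatest among these is xi.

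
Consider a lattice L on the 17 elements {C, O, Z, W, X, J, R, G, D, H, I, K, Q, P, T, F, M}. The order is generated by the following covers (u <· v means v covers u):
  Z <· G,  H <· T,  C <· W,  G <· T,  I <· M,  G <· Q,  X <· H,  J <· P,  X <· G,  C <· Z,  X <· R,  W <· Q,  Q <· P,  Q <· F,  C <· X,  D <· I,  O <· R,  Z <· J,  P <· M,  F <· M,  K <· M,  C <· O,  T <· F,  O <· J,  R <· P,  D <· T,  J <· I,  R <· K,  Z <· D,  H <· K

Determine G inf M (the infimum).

G

Common lower bounds of {G, M}: C, G, X, Z.
The greatest among these is G.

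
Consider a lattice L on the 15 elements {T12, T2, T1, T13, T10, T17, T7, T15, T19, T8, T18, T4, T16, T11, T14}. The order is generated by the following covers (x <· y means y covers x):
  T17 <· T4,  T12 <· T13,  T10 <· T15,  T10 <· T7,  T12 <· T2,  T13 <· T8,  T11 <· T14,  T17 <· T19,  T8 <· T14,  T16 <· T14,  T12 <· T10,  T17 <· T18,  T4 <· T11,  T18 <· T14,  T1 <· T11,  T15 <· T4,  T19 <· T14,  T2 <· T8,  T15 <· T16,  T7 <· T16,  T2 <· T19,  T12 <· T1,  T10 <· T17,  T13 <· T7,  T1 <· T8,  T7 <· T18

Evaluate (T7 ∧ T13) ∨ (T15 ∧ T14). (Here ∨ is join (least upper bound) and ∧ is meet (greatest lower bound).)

T7 ∧ T13 = T13
T15 ∧ T14 = T15
T13 ∨ T15 = T16

T16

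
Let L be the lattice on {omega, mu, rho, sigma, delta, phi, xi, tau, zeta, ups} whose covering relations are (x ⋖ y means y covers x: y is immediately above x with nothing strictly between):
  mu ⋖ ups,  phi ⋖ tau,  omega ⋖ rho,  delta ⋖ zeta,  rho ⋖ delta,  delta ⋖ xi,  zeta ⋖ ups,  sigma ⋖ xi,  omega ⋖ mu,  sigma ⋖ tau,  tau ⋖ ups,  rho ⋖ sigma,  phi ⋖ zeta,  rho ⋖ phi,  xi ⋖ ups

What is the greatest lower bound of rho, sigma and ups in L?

Common lower bounds of {rho, sigma, ups}: omega, rho.
The greatest among these is rho.

rho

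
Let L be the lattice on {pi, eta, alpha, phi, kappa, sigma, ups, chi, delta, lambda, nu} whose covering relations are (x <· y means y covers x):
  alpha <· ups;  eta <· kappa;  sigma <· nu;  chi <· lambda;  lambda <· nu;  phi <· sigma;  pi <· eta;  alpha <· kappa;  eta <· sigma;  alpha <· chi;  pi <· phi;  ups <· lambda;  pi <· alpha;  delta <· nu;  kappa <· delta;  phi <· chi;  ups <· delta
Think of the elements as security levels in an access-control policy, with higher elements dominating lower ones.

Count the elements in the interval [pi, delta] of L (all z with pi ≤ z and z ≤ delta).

The interval [pi, delta] = {alpha, delta, eta, kappa, pi, ups}, which has 6 elements.

6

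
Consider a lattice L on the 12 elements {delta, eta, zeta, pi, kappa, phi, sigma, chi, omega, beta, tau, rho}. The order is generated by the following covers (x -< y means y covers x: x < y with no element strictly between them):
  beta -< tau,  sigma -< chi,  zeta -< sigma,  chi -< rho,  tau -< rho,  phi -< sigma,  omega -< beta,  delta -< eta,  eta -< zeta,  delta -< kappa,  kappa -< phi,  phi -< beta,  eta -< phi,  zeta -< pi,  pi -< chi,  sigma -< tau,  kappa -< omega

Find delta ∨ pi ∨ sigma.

Common upper bounds of {delta, pi, sigma}: chi, rho.
The least among these is chi.

chi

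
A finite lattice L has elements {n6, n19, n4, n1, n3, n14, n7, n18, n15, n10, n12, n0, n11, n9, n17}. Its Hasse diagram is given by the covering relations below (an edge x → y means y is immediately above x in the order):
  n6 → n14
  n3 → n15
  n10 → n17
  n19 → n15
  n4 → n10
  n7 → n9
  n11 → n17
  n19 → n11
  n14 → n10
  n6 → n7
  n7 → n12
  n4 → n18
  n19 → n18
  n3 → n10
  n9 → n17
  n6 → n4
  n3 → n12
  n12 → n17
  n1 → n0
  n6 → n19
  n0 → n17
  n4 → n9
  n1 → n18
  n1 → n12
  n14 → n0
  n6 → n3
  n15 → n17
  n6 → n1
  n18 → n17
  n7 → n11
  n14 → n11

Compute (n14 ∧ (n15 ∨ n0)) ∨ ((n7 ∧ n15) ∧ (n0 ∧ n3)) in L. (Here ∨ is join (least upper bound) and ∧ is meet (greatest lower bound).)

n15 ∨ n0 = n17
n14 ∧ n17 = n14
n7 ∧ n15 = n6
n0 ∧ n3 = n6
n6 ∧ n6 = n6
n14 ∨ n6 = n14

n14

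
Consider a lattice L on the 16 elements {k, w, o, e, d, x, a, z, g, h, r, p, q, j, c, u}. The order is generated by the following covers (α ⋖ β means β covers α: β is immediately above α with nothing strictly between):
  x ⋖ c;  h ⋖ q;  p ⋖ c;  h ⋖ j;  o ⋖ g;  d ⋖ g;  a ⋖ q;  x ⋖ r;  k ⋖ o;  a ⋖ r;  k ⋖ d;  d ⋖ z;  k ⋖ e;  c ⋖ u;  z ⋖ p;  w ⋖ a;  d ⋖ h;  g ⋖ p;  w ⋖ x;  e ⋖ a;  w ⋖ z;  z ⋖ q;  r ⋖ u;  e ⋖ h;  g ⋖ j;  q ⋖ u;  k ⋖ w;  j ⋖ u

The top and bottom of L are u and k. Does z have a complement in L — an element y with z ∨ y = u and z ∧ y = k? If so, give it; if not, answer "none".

none

For every candidate y, either z ∨ y ≠ u or z ∧ y ≠ k; no complement exists.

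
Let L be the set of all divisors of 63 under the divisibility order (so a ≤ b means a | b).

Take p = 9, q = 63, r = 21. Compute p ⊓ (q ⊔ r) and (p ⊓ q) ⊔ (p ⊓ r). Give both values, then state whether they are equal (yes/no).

9; 9; yes

q ⊔ r = 63, so p ⊓ (q ⊔ r) = 9 ⊓ 63 = 9.
p ⊓ q = 9 and p ⊓ r = 3, so (p ⊓ q) ⊔ (p ⊓ r) = 9 ⊔ 3 = 9.
Equal: yes.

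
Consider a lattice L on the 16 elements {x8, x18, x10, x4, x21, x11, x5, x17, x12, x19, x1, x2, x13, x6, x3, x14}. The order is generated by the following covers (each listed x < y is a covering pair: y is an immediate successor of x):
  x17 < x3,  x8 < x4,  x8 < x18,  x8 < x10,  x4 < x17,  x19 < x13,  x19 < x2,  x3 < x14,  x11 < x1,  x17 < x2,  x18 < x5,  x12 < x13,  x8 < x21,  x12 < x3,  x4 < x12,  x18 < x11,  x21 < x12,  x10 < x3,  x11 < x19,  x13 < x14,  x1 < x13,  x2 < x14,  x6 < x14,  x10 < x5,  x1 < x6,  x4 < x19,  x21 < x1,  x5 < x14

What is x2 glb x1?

Common lower bounds of {x2, x1}: x11, x18, x8.
The greatest among these is x11.

x11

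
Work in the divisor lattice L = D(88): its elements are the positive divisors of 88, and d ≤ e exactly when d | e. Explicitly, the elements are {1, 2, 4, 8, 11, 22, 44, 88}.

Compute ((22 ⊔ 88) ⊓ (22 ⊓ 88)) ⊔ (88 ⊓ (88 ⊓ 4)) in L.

44

22 ∨ 88 = 88
22 ∧ 88 = 22
88 ∧ 22 = 22
88 ∧ 4 = 4
88 ∧ 4 = 4
22 ∨ 4 = 44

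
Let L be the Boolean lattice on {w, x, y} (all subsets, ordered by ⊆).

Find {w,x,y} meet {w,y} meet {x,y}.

Under ⊆, meet is intersection: {w,x,y} ∩ {w,y} ∩ {x,y} = {y}.

{y}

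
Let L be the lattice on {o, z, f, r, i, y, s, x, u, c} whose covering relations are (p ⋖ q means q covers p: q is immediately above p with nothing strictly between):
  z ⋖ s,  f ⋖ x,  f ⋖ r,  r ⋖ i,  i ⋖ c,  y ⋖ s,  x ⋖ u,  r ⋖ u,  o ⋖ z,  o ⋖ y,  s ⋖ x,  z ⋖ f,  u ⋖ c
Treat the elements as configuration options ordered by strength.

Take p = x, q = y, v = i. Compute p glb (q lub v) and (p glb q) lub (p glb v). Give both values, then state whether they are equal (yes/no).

q lub v = c, so p glb (q lub v) = x glb c = x.
p glb q = y and p glb v = f, so (p glb q) lub (p glb v) = y lub f = x.
Equal: yes.

x; x; yes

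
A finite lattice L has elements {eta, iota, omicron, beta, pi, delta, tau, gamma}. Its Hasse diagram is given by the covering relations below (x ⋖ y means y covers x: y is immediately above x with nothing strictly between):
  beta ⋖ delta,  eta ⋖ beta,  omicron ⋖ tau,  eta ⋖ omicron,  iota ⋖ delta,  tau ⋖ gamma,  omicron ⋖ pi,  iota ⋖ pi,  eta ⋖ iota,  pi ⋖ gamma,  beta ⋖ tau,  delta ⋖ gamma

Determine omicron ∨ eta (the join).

Common upper bounds of {omicron, eta}: gamma, omicron, pi, tau.
The least among these is omicron.

omicron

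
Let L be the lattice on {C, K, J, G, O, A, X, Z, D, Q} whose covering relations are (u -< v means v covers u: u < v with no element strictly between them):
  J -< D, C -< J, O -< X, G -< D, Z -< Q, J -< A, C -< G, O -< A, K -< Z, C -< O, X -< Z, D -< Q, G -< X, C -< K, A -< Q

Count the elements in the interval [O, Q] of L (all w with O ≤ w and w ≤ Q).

The interval [O, Q] = {A, O, Q, X, Z}, which has 5 elements.

5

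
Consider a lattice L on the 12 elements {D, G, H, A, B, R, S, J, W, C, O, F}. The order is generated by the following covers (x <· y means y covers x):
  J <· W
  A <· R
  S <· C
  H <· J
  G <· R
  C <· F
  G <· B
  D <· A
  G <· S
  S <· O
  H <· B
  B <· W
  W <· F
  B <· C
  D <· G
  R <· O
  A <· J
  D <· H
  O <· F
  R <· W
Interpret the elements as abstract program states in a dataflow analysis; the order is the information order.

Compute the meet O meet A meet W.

Common lower bounds of {O, A, W}: A, D.
The greatest among these is A.

A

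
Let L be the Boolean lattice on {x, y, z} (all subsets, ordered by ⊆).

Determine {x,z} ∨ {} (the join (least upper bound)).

Common upper bounds of {{x,z}, {}}: {x,y,z}, {x,z}.
The least among these is {x,z}.

{x,z}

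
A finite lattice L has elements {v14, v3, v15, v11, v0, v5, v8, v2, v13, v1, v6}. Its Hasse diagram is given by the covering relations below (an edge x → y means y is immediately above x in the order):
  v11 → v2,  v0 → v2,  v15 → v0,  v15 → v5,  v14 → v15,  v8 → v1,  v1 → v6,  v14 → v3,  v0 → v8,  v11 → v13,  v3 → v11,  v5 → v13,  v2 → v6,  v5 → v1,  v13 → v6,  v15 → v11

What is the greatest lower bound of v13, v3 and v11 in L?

Common lower bounds of {v13, v3, v11}: v14, v3.
The greatest among these is v3.

v3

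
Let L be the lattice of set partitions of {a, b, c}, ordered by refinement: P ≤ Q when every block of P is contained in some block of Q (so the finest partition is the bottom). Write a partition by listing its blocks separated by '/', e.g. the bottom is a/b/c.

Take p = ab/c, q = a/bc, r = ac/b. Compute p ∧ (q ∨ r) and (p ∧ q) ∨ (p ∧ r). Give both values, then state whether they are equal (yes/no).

q ∨ r = abc, so p ∧ (q ∨ r) = ab/c ∧ abc = ab/c.
p ∧ q = a/b/c and p ∧ r = a/b/c, so (p ∧ q) ∨ (p ∧ r) = a/b/c ∨ a/b/c = a/b/c.
Equal: no.

ab/c; a/b/c; no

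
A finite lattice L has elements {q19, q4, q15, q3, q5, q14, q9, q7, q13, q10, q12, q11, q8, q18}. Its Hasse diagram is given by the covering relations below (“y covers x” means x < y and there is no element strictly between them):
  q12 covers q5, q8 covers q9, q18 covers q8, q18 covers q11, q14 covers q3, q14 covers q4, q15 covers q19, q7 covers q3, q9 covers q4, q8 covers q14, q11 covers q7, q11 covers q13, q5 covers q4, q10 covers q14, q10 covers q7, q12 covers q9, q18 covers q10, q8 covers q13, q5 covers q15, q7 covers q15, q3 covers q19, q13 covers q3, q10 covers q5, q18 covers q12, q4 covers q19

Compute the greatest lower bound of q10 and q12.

q5

Common lower bounds of {q10, q12}: q15, q19, q4, q5.
The greatest among these is q5.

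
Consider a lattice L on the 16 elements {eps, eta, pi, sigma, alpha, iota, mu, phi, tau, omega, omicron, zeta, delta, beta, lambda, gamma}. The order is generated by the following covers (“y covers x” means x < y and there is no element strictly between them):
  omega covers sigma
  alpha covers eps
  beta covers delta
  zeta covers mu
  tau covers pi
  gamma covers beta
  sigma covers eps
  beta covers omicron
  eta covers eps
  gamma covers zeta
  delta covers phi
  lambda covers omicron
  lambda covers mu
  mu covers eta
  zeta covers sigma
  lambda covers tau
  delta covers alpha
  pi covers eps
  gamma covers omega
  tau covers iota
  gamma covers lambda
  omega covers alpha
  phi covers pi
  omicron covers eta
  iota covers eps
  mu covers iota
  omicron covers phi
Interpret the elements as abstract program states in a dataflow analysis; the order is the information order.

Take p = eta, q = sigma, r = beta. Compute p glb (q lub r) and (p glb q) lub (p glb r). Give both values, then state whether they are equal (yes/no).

q lub r = gamma, so p glb (q lub r) = eta glb gamma = eta.
p glb q = eps and p glb r = eta, so (p glb q) lub (p glb r) = eps lub eta = eta.
Equal: yes.

eta; eta; yes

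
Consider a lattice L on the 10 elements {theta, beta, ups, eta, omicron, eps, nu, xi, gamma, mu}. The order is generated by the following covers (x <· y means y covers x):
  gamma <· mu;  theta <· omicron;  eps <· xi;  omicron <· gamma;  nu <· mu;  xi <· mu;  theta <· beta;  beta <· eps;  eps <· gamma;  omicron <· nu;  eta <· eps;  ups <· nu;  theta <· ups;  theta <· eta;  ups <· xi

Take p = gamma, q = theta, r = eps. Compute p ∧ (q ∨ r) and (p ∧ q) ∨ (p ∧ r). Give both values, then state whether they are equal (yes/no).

eps; eps; yes

q ∨ r = eps, so p ∧ (q ∨ r) = gamma ∧ eps = eps.
p ∧ q = theta and p ∧ r = eps, so (p ∧ q) ∨ (p ∧ r) = theta ∨ eps = eps.
Equal: yes.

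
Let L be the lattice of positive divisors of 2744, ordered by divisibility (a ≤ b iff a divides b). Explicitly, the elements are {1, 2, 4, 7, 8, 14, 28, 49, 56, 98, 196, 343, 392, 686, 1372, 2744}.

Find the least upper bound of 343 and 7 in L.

343

In the divisibility order, the join is the least common multiple: lcm(343, 7) = 343.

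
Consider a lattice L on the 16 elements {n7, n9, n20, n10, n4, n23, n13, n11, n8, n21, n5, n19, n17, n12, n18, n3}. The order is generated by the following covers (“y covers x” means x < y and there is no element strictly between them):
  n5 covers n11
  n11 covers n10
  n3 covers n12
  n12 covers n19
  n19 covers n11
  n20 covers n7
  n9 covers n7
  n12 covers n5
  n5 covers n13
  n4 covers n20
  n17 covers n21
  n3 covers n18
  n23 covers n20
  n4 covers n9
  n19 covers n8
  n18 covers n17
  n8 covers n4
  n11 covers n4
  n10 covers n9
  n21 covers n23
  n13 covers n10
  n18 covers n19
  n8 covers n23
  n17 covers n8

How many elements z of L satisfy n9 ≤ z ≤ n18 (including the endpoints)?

8

The interval [n9, n18] = {n10, n11, n17, n18, n19, n4, n8, n9}, which has 8 elements.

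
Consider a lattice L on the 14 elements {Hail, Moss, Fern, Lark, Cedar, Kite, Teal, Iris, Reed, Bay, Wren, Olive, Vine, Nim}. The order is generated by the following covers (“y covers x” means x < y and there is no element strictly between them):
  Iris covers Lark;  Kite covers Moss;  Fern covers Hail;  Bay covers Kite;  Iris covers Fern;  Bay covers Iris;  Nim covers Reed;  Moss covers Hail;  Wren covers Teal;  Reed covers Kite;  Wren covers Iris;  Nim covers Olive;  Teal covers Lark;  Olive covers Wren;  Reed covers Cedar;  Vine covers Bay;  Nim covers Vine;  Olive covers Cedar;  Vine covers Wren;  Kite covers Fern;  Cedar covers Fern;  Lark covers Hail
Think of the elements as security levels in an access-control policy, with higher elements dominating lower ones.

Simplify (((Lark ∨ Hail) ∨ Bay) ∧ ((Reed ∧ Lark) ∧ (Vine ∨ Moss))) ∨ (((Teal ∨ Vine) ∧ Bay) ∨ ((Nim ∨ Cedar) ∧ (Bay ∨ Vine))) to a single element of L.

Vine

Lark ∨ Hail = Lark
Lark ∨ Bay = Bay
Reed ∧ Lark = Hail
Vine ∨ Moss = Vine
Hail ∧ Vine = Hail
Bay ∧ Hail = Hail
Teal ∨ Vine = Vine
Vine ∧ Bay = Bay
Nim ∨ Cedar = Nim
Bay ∨ Vine = Vine
Nim ∧ Vine = Vine
Bay ∨ Vine = Vine
Hail ∨ Vine = Vine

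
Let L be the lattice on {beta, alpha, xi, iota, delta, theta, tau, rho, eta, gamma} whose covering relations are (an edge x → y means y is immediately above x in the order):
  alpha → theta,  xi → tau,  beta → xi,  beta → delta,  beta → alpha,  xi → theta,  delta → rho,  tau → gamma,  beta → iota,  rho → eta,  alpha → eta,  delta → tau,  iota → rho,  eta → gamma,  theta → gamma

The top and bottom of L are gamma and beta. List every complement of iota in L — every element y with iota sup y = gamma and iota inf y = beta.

tau, theta, xi

Need y with iota ∨ y = gamma and iota ∧ y = beta.
Checking each element gives: tau, theta, xi.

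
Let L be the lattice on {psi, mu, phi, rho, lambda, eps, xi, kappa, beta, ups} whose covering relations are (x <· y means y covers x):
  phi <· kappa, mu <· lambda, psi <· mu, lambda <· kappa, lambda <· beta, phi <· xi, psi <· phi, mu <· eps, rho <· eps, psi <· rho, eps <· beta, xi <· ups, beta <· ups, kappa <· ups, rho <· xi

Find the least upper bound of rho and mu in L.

eps

Common upper bounds of {rho, mu}: beta, eps, ups.
The least among these is eps.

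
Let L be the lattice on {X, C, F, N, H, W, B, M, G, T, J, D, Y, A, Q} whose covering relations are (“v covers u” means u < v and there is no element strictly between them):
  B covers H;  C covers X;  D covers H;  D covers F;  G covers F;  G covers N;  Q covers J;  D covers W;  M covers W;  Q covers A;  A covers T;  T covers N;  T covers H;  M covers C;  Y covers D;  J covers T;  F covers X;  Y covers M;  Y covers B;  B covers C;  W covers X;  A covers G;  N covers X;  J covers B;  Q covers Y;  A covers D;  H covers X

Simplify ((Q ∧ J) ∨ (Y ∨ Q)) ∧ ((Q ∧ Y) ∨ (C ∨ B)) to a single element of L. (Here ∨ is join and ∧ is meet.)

Q ∧ J = J
Y ∨ Q = Q
J ∨ Q = Q
Q ∧ Y = Y
C ∨ B = B
Y ∨ B = Y
Q ∧ Y = Y

Y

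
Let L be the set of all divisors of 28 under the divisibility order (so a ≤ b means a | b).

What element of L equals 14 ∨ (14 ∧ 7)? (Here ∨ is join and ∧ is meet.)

14

14 ∧ 7 = 7
14 ∨ 7 = 14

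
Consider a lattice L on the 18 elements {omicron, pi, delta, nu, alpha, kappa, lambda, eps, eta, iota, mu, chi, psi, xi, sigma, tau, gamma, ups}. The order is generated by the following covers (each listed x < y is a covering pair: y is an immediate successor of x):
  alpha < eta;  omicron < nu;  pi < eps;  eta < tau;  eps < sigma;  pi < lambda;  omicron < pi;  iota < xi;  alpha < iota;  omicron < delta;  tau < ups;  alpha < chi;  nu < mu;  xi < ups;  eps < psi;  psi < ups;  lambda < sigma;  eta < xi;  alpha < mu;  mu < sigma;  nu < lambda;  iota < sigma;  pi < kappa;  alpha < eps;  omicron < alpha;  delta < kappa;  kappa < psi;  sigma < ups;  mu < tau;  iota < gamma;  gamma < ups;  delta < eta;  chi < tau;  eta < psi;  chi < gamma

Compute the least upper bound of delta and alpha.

Common upper bounds of {delta, alpha}: eta, psi, tau, ups, xi.
The least among these is eta.

eta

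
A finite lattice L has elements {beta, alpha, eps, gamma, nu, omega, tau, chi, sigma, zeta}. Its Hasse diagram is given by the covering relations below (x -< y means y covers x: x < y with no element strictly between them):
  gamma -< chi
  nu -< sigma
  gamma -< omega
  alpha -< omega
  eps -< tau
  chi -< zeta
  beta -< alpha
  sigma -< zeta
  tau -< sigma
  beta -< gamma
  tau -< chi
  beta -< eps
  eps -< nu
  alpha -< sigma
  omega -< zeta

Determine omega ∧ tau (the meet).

beta

Common lower bounds of {omega, tau}: beta.
The greatest among these is beta.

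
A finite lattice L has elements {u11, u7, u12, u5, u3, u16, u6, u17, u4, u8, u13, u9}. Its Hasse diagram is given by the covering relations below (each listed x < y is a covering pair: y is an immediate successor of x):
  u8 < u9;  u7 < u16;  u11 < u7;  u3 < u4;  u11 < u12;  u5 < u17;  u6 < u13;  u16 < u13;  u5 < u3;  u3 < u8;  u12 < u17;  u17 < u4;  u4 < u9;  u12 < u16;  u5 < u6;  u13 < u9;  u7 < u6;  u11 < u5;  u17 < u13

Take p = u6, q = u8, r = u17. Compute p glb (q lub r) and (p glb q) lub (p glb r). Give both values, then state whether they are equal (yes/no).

q lub r = u9, so p glb (q lub r) = u6 glb u9 = u6.
p glb q = u5 and p glb r = u5, so (p glb q) lub (p glb r) = u5 lub u5 = u5.
Equal: no.

u6; u5; no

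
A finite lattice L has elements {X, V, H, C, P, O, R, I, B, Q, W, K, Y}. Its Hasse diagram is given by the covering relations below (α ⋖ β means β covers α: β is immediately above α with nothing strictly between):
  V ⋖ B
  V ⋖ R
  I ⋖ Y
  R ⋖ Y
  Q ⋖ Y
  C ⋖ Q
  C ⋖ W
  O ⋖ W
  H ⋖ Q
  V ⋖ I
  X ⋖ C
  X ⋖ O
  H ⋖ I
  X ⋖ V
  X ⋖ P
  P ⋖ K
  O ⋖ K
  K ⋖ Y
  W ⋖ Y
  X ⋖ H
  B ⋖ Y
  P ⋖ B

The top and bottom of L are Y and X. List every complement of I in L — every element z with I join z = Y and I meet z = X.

Need z with I ∨ z = Y and I ∧ z = X.
Checking each element gives: C, K, O, P, W.

C, K, O, P, W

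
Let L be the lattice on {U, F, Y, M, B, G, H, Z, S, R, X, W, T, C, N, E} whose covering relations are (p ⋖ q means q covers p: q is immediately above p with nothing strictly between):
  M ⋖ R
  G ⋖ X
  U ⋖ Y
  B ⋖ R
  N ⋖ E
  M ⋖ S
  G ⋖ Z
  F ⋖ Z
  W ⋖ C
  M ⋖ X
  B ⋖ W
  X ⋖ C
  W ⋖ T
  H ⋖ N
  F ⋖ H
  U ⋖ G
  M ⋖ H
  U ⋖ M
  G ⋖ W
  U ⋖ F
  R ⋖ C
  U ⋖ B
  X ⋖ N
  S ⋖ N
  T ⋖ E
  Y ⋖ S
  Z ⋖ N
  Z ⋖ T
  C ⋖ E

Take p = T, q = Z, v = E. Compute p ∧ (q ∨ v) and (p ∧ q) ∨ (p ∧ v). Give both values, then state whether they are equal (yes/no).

T; T; yes

q ∨ v = E, so p ∧ (q ∨ v) = T ∧ E = T.
p ∧ q = Z and p ∧ v = T, so (p ∧ q) ∨ (p ∧ v) = Z ∨ T = T.
Equal: yes.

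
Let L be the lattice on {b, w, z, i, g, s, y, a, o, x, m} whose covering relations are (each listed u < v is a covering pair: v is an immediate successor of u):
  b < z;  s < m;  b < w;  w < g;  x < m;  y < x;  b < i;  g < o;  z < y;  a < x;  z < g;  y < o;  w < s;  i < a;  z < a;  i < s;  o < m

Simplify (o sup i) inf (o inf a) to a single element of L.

o ∨ i = m
o ∧ a = z
m ∧ z = z

z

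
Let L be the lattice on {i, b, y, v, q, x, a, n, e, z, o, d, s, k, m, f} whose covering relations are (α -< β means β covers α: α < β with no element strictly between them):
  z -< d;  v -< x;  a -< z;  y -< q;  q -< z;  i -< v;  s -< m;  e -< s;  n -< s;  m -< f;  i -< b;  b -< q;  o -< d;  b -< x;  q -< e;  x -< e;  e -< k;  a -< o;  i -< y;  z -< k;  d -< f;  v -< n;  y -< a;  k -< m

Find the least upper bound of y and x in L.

Common upper bounds of {y, x}: e, f, k, m, s.
The least among these is e.

e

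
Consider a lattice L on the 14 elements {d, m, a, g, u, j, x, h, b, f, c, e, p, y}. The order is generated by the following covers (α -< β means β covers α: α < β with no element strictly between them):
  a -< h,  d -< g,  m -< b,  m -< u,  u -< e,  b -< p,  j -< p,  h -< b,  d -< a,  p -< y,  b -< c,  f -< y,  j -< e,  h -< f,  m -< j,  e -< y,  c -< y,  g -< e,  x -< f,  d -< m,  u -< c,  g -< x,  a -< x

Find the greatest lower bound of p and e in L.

Common lower bounds of {p, e}: d, j, m.
The greatest among these is j.

j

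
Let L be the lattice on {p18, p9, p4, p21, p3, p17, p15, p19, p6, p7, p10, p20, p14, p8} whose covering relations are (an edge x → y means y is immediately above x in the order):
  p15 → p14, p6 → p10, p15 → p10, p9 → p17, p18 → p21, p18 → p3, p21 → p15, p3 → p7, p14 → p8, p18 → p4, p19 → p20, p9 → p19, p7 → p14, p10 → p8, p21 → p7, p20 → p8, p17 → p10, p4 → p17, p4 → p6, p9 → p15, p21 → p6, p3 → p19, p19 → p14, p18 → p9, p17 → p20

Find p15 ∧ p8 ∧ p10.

Common lower bounds of {p15, p8, p10}: p15, p18, p21, p9.
The greatest among these is p15.

p15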